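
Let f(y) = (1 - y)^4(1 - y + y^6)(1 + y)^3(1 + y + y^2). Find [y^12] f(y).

-1

(1 - y)^4 has coefficients 1,-4,6,-4,1 for degrees 0…4.
(1 - y + y^6) has coefficients 1,-1,0,0,0,0,1,0,0,0,0,0,0 for degrees 0…12.
Multiplying by (1 + y)^3 gives running coefficients 1,2,0,-2,-1,0,1,3,3,1,0,0,0 for degrees 0…12.
Finally multiplying by (1 + y + y^2), the product of all factors after the first has coefficients 1,3,3,0,-3,-3,0,4,7,7,4,1,0 for degrees 0…12.
[y^12] = 1·0 − 4·1 + 6·4 − 4·7 + 1·7 = -1.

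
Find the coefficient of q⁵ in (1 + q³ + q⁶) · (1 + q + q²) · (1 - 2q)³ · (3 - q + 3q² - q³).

-12

(1 + q³ + q⁶) has coefficients 1,0,0,1,0,0 for degrees 0…5.
(1 + q + q²) has coefficients 1,1,1,0,0,0 for degrees 0…5.
Multiplying by (1 - 2q)³ gives running coefficients 1,-5,7,-2,4,-8 for degrees 0…5.
Finally multiplying by (3 - q + 3q² - q³), the product of all factors after the first has coefficients 3,-16,29,-29,40,-41 for degrees 0…5.
[q⁵] = 1·(-41) + 1·29 = -12.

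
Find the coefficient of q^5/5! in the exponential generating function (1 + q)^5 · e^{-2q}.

The EGF product rule gives c_5 = Σ_{k_1+k_2=5} C(5; k_1,k_2) · ∏ g_i(k_i), where (1+q)^5 gives the falling factorial (5)_k; e^{-2q} gives (-2)^k.
g_1(k) for k = 0…5: 1, 5, 20, 60, 120, 120.
g_2(k) for k = 0…5: 1, -2, 4, -8, 16, -32.
c_5 = Σ_k C(5,k)·g_1(k)·g_2(5−k) = 1·1·(-32) + 5·5·16 + 10·20·(-8) + 10·60·4 + 5·120·(-2) + 1·120·1 = −32 + 400 − 1600 + 2400 − 1200 + 120 = 88.

88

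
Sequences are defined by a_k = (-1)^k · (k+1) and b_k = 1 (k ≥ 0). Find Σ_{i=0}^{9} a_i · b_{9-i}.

The convolution is the t^9 coefficient of A(t)B(t).
Σ = 1·1 − 2·1 + 3·1 − 4·1 + 5·1 − 6·1 + 7·1 − 8·1 + 9·1 − 10·1 = -5.

-5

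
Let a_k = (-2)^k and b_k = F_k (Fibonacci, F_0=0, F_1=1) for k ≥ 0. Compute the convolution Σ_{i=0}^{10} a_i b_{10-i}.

-385

The convolution is the x^10 coefficient of A(x)B(x).
Σ = 1·55 − 2·34 + 4·21 − 8·13 + 16·8 − 32·5 + 64·3 − 128·2 + 256·1 − 512·1 + 1024·0 = -385.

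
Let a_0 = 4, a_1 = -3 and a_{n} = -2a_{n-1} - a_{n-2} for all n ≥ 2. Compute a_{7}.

The ordinary generating function has denominator 1 + 2x + x^2.
Iterating the recurrence: a_0,…,a_{7} = 4, -3, 2, -1, 0, 1, -2, 3.

3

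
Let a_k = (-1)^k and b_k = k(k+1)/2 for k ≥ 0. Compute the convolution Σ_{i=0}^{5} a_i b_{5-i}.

Write out a_i and b_{5-i} for i = 0,…,5 and sum the products.
Σ = 1·15 − 1·10 + 1·6 − 1·3 + 1·1 − 1·0 = 9.

9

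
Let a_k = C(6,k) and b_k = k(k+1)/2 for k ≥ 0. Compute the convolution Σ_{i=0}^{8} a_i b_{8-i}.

1008

Write out a_i and b_{8-i} for i = 0,…,8 and sum the products.
Σ = 1·36 + 6·28 + 15·21 + 20·15 + 15·10 + 6·6 + 1·3 + 0·1 + 0·0 = 1008.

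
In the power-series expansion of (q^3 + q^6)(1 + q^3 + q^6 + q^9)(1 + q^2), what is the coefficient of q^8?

(q^3 + q^6) has coefficients 0,0,0,1,0,0,1 for degrees 0…6.
(1 + q^3 + q^6 + q^9) has coefficients 1,0,0,1,0,0,1,0,0 for degrees 0…8.
Finally multiplying by (1 + q^2), the product of all factors after the first has coefficients 1,0,1,1,0,1,1,0,1 for degrees 0…8.
[q^8] = 1·1 + 1·1 = 2.

2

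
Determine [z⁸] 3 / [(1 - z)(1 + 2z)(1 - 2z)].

1023

Partial fractions give a closed form: a_n = (-1)·1^n + (1)·(-2)^n + (3)·2^n.
At n = 8: a_8 = 1023.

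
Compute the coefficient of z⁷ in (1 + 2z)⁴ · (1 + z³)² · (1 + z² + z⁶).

(1 + 2z)⁴ has coefficients 1,8,24,32,16 for degrees 0…4.
(1 + z³)² has coefficients 1,0,0,2,0,0,1,0 for degrees 0…7.
Finally multiplying by (1 + z² + z⁶), the product of all factors after the first has coefficients 1,0,1,2,0,2,2,0 for degrees 0…7.
[z⁷] = 1·0 + 8·2 + 24·2 + 32·0 + 16·2 = 96.

96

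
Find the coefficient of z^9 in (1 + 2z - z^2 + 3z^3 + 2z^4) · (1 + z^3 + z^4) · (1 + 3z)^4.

(1 + 2z - z^2 + 3z^3 + 2z^4) has coefficients 1,2,-1,3,2 for degrees 0…4.
(1 + z^3 + z^4) has coefficients 1,0,0,1,1,0,0,0,0,0 for degrees 0…9.
Finally multiplying by (1 + 3z)^4, the product of all factors after the first has coefficients 1,12,54,109,94,66,162,189,81,0 for degrees 0…9.
[z^9] = 1·0 + 2·81 − 1·189 + 3·162 + 2·66 = 591.

591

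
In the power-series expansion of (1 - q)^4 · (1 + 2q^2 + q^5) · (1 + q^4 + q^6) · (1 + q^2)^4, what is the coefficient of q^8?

162

(1 - q)^4 has coefficients 1,-4,6,-4,1 for degrees 0…4.
(1 + 2q^2 + q^5) has coefficients 1,0,2,0,0,1,0,0,0 for degrees 0…8.
Multiplying by (1 + q^4 + q^6) gives running coefficients 1,0,2,0,1,1,3,0,2 for degrees 0…8.
Finally multiplying by (1 + q^2)^4, the product of all factors after the first has coefficients 1,0,6,0,15,1,23,4,29 for degrees 0…8.
[q^8] = 1·29 − 4·4 + 6·23 − 4·1 + 1·15 = 162.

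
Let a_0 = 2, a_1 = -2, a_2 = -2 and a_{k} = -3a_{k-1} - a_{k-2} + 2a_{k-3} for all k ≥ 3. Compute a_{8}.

-1138

The ordinary generating function has denominator 1 + 3z + z^2 - 2z^3.
Iterating the recurrence: a_0,…,a_{8} = 2, -2, -2, 12, -38, 98, -232, 522, -1138.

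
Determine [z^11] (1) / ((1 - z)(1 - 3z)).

Partial fractions give a closed form: a_n = (-1/2)·1^n + (3/2)·3^n.
At n = 11: a_11 = 265720.

265720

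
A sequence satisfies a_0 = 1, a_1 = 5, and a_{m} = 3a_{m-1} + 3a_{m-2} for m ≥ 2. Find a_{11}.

2939814

The ordinary generating function has denominator 1 - 3z - 3z^2.
Iterating the recurrence: a_0,…,a_{11} = 1, 5, 18, 69, 261, 990, 3753, 14229, 53946, 204525, 775413, 2939814.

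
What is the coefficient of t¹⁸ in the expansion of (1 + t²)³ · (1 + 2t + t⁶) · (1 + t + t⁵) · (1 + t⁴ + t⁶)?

3

(1 + t²)³ has coefficients 1,0,3,0,3,0,1 for degrees 0…6.
(1 + 2t + t⁶) has coefficients 1,2,0,0,0,0,1,0,0,0,0,0,0,0,0,0,0,0,0 for degrees 0…18.
Multiplying by (1 + t + t⁵) gives running coefficients 1,3,2,0,0,1,3,1,0,0,0,1,0,0,0,0,0,0,0 for degrees 0…18.
Finally multiplying by (1 + t⁴ + t⁶), the product of all factors after the first has coefficients 1,3,2,0,1,4,6,4,2,1,3,3,3,1,0,1,0,1,0 for degrees 0…18.
[t¹⁸] = 1·0 + 3·0 + 3·0 + 1·3 = 3.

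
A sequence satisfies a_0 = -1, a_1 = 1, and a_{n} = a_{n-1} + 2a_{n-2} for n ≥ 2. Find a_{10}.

The ordinary generating function has denominator 1 - x - 2x^2.
Iterating the recurrence: a_0,…,a_{10} = -1, 1, -1, 1, -1, 1, -1, 1, -1, 1, -1.

-1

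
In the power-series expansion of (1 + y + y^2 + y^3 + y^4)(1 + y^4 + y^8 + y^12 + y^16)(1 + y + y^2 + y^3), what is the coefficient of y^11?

5

(1 + y + y^2 + y^3 + y^4) has coefficients 1,1,1,1,1 for degrees 0…4.
(1 + y^4 + y^8 + y^12 + y^16) has coefficients 1,0,0,0,1,0,0,0,1,0,0,0 for degrees 0…11.
Finally multiplying by (1 + y + y^2 + y^3), the product of all factors after the first has coefficients 1,1,1,1,1,1,1,1,1,1,1,1 for degrees 0…11.
[y^11] = 1·1 + 1·1 + 1·1 + 1·1 + 1·1 = 5.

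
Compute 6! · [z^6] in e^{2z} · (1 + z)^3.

3040

The EGF product rule gives c_6 = Σ_{k_1+k_2=6} C(6; k_1,k_2) · ∏ g_i(k_i), where e^{2z} gives (2)^k; (1+z)^3 gives the falling factorial (3)_k.
g_1(k) for k = 0…6: 1, 2, 4, 8, 16, 32, 64.
g_2(k) for k = 0…6: 1, 3, 6, 6, 0, 0, 0.
c_6 = Σ_k C(6,k)·g_1(k)·g_2(6−k) = 20·8·6 + 15·16·6 + 6·32·3 + 1·64·1 = 960 + 1440 + 576 + 64 = 3040.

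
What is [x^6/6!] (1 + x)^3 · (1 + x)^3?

The EGF product rule gives c_6 = Σ_{k_1+k_2=6} C(6; k_1,k_2) · ∏ g_i(k_i), where (1+x)^3 gives the falling factorial (3)_k; (1+x)^3 gives the falling factorial (3)_k.
g_1(k) for k = 0…6: 1, 3, 6, 6, 0, 0, 0.
g_2(k) for k = 0…6: 1, 3, 6, 6, 0, 0, 0.
c_6 = Σ_k C(6,k)·g_1(k)·g_2(6−k) = 20·6·6 = 720.

720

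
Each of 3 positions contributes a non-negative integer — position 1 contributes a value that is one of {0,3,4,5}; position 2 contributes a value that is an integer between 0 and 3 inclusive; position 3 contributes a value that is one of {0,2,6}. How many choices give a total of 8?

The generating function for the choices is (1 + y^3 + y^4 + y^5)·(1 + y + y^2 + y^3)·(1 + y^2 + y^6); the count is [y^8].
(1 + y^3 + y^4 + y^5) has coefficients 1,0,0,1,1,1 for degrees 0…5.
(1 + y + y^2 + y^3) has coefficients 1,1,1,1,0,0,0,0,0 for degrees 0…8.
Finally multiplying by (1 + y^2 + y^6), the product of all factors after the first has coefficients 1,1,2,2,1,1,1,1,1 for degrees 0…8.
[y^8] = 1·1 + 1·1 + 1·1 + 1·2 = 5.

5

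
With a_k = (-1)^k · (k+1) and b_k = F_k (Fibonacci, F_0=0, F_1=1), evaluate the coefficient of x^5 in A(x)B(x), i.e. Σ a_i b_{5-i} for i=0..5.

6

The convolution is the x^5 coefficient of A(x)B(x).
Σ = 1·5 − 2·3 + 3·2 − 4·1 + 5·1 − 6·0 = 6.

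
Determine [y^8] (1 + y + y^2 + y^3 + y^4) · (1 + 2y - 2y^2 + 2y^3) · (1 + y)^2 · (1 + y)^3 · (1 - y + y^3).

(1 + y + y^2 + y^3 + y^4) has coefficients 1,1,1,1,1 for degrees 0…4.
(1 + 2y - 2y^2 + 2y^3) has coefficients 1,2,-2,2,0,0,0,0,0 for degrees 0…8.
Multiplying by (1 + y)^2 gives running coefficients 1,4,3,0,2,2,0,0,0 for degrees 0…8.
Multiplying by (1 + y)^3 gives running coefficients 1,7,18,22,15,11,12,8,2 for degrees 0…8.
Finally multiplying by (1 - y + y^3), the product of all factors after the first has coefficients 1,6,11,5,0,14,23,11,5 for degrees 0…8.
[y^8] = 1·5 + 1·11 + 1·23 + 1·14 + 1·0 = 53.

53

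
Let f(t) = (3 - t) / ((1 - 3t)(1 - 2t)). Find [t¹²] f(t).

Partial fractions give a closed form: a_n = (8)·3^n + (-5)·2^n.
At n = 12: a_12 = 4231048.

4231048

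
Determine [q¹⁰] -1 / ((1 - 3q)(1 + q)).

Partial fractions give a closed form: a_n = (-3/4)·3^n + (-1/4)·(-1)^n.
At n = 10: a_10 = -44287.

-44287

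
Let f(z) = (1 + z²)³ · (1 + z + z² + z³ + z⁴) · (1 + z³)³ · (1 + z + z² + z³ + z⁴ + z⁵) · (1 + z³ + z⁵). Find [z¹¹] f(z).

(1 + z²)³ has coefficients 1,0,3,0,3,0,1 for degrees 0…6.
(1 + z + z² + z³ + z⁴) has coefficients 1,1,1,1,1,0,0,0,0,0,0,0 for degrees 0…11.
Multiplying by (1 + z³)³ gives running coefficients 1,1,1,4,4,3,6,6,3,4,4,1 for degrees 0…11.
Multiplying by (1 + z + z² + z³ + z⁴ + z⁵) gives running coefficients 1,2,3,7,11,14,19,24,26,26,26,24 for degrees 0…11.
Finally multiplying by (1 + z³ + z⁵), the product of all factors after the first has coefficients 1,2,3,8,13,18,28,38,47,56,64,69 for degrees 0…11.
[z¹¹] = 1·69 + 3·56 + 3·38 + 1·18 = 369.

369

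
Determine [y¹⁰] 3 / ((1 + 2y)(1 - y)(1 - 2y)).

The denominator gives the recurrence a_n = a_(n−1) + 4a_(n−2) − 4a_(n−3) for n ≥ 3; the numerator fixes a_0 = 3, a_1 = 3, a_2 = 15.
Iterating: 3, 3, 15, 15, 63, 63, 255, 255, 1023, 1023, 4095, so a_10 = 4095.

4095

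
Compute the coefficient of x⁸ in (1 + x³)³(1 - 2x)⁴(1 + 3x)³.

(1 + x³)³ has coefficients 1,0,0,3,0,0,3,0,0 for degrees 0…8.
(1 - 2x)⁴ has coefficients 1,-8,24,-32,16,0,0,0,0 for degrees 0…8.
Finally multiplying by (1 + 3x)³, the product of all factors after the first has coefficients 1,1,-21,-5,160,-72,-432,432,0 for degrees 0…8.
[x⁸] = 1·0 + 3·(-72) + 3·(-21) = -279.

-279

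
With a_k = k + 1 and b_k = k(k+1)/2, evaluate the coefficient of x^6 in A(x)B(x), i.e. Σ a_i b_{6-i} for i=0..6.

The convolution is the t^6 coefficient of A(t)B(t).
Σ = 1·21 + 2·15 + 3·10 + 4·6 + 5·3 + 6·1 + 7·0 = 126.

126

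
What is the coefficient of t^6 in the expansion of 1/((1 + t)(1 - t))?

Partial fractions give a closed form: a_n = (1/2)·(-1)^n + (1/2)·1^n.
At n = 6: a_6 = 1.

1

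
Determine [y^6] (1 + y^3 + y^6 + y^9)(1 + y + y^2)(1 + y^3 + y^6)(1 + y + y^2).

7

(1 + y^3 + y^6 + y^9) has coefficients 1,0,0,1,0,0,1 for degrees 0…6.
(1 + y + y^2) has coefficients 1,1,1,0,0,0,0 for degrees 0…6.
Multiplying by (1 + y^3 + y^6) gives running coefficients 1,1,1,1,1,1,1 for degrees 0…6.
Finally multiplying by (1 + y + y^2), the product of all factors after the first has coefficients 1,2,3,3,3,3,3 for degrees 0…6.
[y^6] = 1·3 + 1·3 + 1·1 = 7.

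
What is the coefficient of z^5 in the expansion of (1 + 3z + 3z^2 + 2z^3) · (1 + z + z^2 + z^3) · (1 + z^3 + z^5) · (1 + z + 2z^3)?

39

(1 + 3z + 3z^2 + 2z^3) has coefficients 1,3,3,2 for degrees 0…3.
(1 + z + z^2 + z^3) has coefficients 1,1,1,1,0,0 for degrees 0…5.
Multiplying by (1 + z^3 + z^5) gives running coefficients 1,1,1,2,1,2 for degrees 0…5.
Finally multiplying by (1 + z + 2z^3), the product of all factors after the first has coefficients 1,2,2,5,5,5 for degrees 0…5.
[z^5] = 1·5 + 3·5 + 3·5 + 2·2 = 39.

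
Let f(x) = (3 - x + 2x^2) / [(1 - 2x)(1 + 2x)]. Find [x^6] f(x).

The denominator gives the recurrence a_n = 4a_(n−2) for n ≥ 3; the numerator fixes a_0 = 3, a_1 = -1, a_2 = 14.
Iterating: 3, -1, 14, -4, 56, -16, 224, so a_6 = 224.

224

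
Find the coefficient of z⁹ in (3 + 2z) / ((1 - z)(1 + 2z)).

-681

Partial fractions give a closed form: a_n = (5/3)·1^n + (4/3)·(-2)^n.
At n = 9: a_9 = -681.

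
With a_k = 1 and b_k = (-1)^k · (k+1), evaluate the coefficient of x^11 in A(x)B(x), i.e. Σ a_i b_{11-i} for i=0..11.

The convolution is the t^11 coefficient of A(t)B(t).
Σ = 1·(-12) + 1·11 + 1·(-10) + 1·9 + 1·(-8) + 1·7 + 1·(-6) + 1·5 + 1·(-4) + 1·3 + 1·(-2) + 1·1 = -6.

-6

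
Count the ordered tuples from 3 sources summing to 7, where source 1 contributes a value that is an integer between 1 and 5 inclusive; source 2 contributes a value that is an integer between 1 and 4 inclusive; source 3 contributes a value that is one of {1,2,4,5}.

11

The generating function for the choices is (q + q² + q³ + q⁴ + q⁵)·(q + q² + q³ + q⁴)·(q + q² + q⁴ + q⁵); the count is [q⁷].
(q + q² + q³ + q⁴ + q⁵) has coefficients 0,1,1,1,1,1 for degrees 0…5.
(q + q² + q³ + q⁴) has coefficients 0,1,1,1,1,0,0,0 for degrees 0…7.
Finally multiplying by (q + q² + q⁴ + q⁵), the product of all factors after the first has coefficients 0,0,1,2,2,3,3,2 for degrees 0…7.
[q⁷] = 1·3 + 1·3 + 1·2 + 1·2 + 1·1 = 11.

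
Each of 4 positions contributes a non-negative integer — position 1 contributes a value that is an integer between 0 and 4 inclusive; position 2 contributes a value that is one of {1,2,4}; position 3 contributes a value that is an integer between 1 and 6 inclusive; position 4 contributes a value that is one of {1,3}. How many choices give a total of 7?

The generating function for the choices is (1 + q + q² + q³ + q⁴)·(q + q² + q⁴)·(q + q² + q³ + q⁴ + q⁵ + q⁶)·(q + q³); the count is [q⁷].
(1 + q + q² + q³ + q⁴) has coefficients 1,1,1,1,1 for degrees 0…4.
(q + q² + q⁴) has coefficients 0,1,1,0,1,0,0,0 for degrees 0…7.
Multiplying by (q + q² + q³ + q⁴ + q⁵ + q⁶) gives running coefficients 0,0,1,2,2,3,3,3 for degrees 0…7.
Finally multiplying by (q + q³), the product of all factors after the first has coefficients 0,0,0,1,2,3,5,5 for degrees 0…7.
[q⁷] = 1·5 + 1·5 + 1·3 + 1·2 + 1·1 = 16.

16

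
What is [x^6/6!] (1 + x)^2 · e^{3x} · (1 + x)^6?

The EGF product rule gives c_6 = Σ_{k_1+k_2+k_3=6} C(6; k_1,k_2,k_3) · ∏ g_i(k_i), where (1+x)^2 gives the falling factorial (2)_k; e^{3x} gives (3)^k; (1+x)^6 gives the falling factorial (6)_k.
g_1(k) for k = 0…6: 1, 2, 2, 0, 0, 0, 0.
g_2(k) for k = 0…6: 1, 3, 9, 27, 81, 243, 729.
g_3(k) for k = 0…6: 1, 6, 30, 120, 360, 720, 720.
First combine the last two factors: h(k) = Σ_j C(k,j)·g_2(j)·g_3(k−j) for k = 0…6: 1, 9, 75, 579, 4149, 27693, 173007.
c_6 = Σ_k C(6,k)·g_1(k)·h(6−k) = 1·1·173007 + 6·2·27693 + 15·2·4149 = 173007 + 332316 + 124470 = 629793.

629793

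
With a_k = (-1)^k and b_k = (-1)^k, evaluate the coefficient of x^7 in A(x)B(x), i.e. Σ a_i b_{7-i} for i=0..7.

-8

This is [x^7] in the product of the two ordinary generating functions.
Σ = 1·(-1) − 1·1 + 1·(-1) − 1·1 + 1·(-1) − 1·1 + 1·(-1) − 1·1 = -8.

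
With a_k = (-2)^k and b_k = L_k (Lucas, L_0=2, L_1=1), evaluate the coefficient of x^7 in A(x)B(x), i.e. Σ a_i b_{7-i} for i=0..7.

-243

Write out a_i and b_{7-i} for i = 0,…,7 and sum the products.
Σ = 1·29 − 2·18 + 4·11 − 8·7 + 16·4 − 32·3 + 64·1 − 128·2 = -243.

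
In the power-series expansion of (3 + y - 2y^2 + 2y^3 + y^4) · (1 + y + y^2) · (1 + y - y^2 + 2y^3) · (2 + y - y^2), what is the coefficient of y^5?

17

(3 + y - 2y^2 + 2y^3 + y^4) has coefficients 3,1,-2,2,1 for degrees 0…4.
(1 + y + y^2) has coefficients 1,1,1,0,0,0 for degrees 0…5.
Multiplying by (1 + y - y^2 + 2y^3) gives running coefficients 1,2,1,2,1,2 for degrees 0…5.
Finally multiplying by (2 + y - y^2), the product of all factors after the first has coefficients 2,5,3,3,3,3 for degrees 0…5.
[y^5] = 3·3 + 1·3 − 2·3 + 2·3 + 1·5 = 17.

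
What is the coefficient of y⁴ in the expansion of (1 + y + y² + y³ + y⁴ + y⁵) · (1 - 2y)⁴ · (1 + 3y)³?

136

(1 + y + y² + y³ + y⁴ + y⁵) has coefficients 1,1,1,1,1 for degrees 0…4.
(1 - 2y)⁴ has coefficients 1,-8,24,-32,16 for degrees 0…4.
Finally multiplying by (1 + 3y)³, the product of all factors after the first has coefficients 1,1,-21,-5,160 for degrees 0…4.
[y⁴] = 1·160 + 1·(-5) + 1·(-21) + 1·1 + 1·1 = 136.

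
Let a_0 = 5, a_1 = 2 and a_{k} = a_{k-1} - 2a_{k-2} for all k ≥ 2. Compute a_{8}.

-76

The ordinary generating function has denominator 1 - y + 2y^2.
Iterating the recurrence: a_0,…,a_{8} = 5, 2, -8, -12, 4, 28, 20, -36, -76.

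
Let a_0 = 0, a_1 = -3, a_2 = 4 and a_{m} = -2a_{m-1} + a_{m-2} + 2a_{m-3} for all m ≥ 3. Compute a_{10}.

The ordinary generating function has denominator 1 + 2y - y^2 - 2y^3.
Iterating the recurrence: a_0,…,a_{10} = 0, -3, 4, -11, 20, -43, 84, -171, 340, -683, 1364.

1364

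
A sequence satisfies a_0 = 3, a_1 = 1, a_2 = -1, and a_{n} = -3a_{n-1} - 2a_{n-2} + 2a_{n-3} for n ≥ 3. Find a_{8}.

-17

The ordinary generating function has denominator 1 + 3z + 2z^2 - 2z^3.
Iterating the recurrence: a_0,…,a_{8} = 3, 1, -1, 7, -17, 35, -57, 67, -17.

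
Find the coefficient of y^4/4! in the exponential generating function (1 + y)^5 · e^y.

The EGF product rule gives c_4 = Σ_{k_1+k_2=4} C(4; k_1,k_2) · ∏ g_i(k_i), where (1+y)^5 gives the falling factorial (5)_k; e^y gives (1)^k.
g_1(k) for k = 0…4: 1, 5, 20, 60, 120.
g_2(k) for k = 0…4: 1, 1, 1, 1, 1.
c_4 = Σ_k C(4,k)·g_1(k)·g_2(4−k) = 1·1·1 + 4·5·1 + 6·20·1 + 4·60·1 + 1·120·1 = 1 + 20 + 120 + 240 + 120 = 501.

501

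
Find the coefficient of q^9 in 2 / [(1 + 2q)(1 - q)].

Partial fractions give a closed form: a_n = (4/3)·(-2)^n + (2/3)·1^n.
At n = 9: a_9 = -682.

-682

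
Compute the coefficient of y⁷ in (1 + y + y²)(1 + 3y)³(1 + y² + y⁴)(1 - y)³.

(1 + y + y²) has coefficients 1,1,1 for degrees 0…2.
(1 + 3y)³ has coefficients 1,9,27,27,0,0,0,0 for degrees 0…7.
Multiplying by (1 + y² + y⁴) gives running coefficients 1,9,28,36,28,36,27,27 for degrees 0…7.
Finally multiplying by (1 - y)³, the product of all factors after the first has coefficients 1,6,4,-22,-5,32,-33,26 for degrees 0…7.
[y⁷] = 1·26 + 1·(-33) + 1·32 = 25.

25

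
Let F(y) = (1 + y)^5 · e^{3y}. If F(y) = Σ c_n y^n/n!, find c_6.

83079

The EGF product rule gives c_6 = Σ_{k_1+k_2=6} C(6; k_1,k_2) · ∏ g_i(k_i), where (1+y)^5 gives the falling factorial (5)_k; e^{3y} gives (3)^k.
g_1(k) for k = 0…6: 1, 5, 20, 60, 120, 120, 0.
g_2(k) for k = 0…6: 1, 3, 9, 27, 81, 243, 729.
c_6 = Σ_k C(6,k)·g_1(k)·g_2(6−k) = 1·1·729 + 6·5·243 + 15·20·81 + 20·60·27 + 15·120·9 + 6·120·3 = 729 + 7290 + 24300 + 32400 + 16200 + 2160 = 83079.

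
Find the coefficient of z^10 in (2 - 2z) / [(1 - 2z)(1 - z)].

The denominator gives the recurrence a_n = 3a_(n−1) − 2a_(n−2) for n ≥ 3; the numerator fixes a_0 = 2, a_1 = 4, a_2 = 8.
Iterating: 2, 4, 8, 16, 32, 64, 128, 256, 512, 1024, 2048, so a_10 = 2048.

2048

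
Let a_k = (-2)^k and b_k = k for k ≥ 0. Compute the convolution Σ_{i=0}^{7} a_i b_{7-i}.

The convolution is the x^7 coefficient of A(x)B(x).
Σ = 1·7 − 2·6 + 4·5 − 8·4 + 16·3 − 32·2 + 64·1 − 128·0 = 31.

31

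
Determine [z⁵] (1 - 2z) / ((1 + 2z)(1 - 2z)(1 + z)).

-63

Partial fractions give a closed form: a_n = (2)·(-2)^n + (-1)·(-1)^n.
At n = 5: a_5 = -63.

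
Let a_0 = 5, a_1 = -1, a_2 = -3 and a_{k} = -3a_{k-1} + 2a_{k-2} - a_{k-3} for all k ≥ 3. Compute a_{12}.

-328418

The ordinary generating function has denominator 1 + 3q - 2q^2 + q^3.
Iterating the recurrence: a_0,…,a_{12} = 5, -1, -3, 2, -11, 40, -144, 523, -1897, 6881, -24960, 90539, -328418.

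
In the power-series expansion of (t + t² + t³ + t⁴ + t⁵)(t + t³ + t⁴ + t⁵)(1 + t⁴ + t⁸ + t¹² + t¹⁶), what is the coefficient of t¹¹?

(t + t² + t³ + t⁴ + t⁵) has coefficients 0,1,1,1,1,1 for degrees 0…5.
(t + t³ + t⁴ + t⁵) has coefficients 0,1,0,1,1,1,0,0,0,0,0,0 for degrees 0…11.
Finally multiplying by (1 + t⁴ + t⁸ + t¹² + t¹⁶), the product of all factors after the first has coefficients 0,1,0,1,1,2,0,1,1,2,0,1 for degrees 0…11.
[t¹¹] = 1·0 + 1·2 + 1·1 + 1·1 + 1·0 = 4.

4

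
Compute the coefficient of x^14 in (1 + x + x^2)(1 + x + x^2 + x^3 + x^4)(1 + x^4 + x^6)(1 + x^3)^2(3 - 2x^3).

(1 + x + x^2) has coefficients 1,1,1 for degrees 0…2.
(1 + x + x^2 + x^3 + x^4) has coefficients 1,1,1,1,1,0,0,0,0,0,0,0,0,0,0 for degrees 0…14.
Multiplying by (1 + x^4 + x^6) gives running coefficients 1,1,1,1,2,1,2,2,2,1,1,0,0,0,0 for degrees 0…14.
Multiplying by (1 + x^3)^2 gives running coefficients 1,1,1,3,4,3,5,7,5,6,7,5,4,4,2 for degrees 0…14.
Finally multiplying by (3 - 2x^3), the product of all factors after the first has coefficients 3,3,3,7,10,7,9,13,9,8,7,5,0,-2,-4 for degrees 0…14.
[x^14] = 1·(-4) + 1·(-2) + 1·0 = -6.

-6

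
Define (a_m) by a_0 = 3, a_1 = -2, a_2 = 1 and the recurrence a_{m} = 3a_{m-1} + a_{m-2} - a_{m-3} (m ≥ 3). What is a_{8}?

-385

The ordinary generating function has denominator 1 - 3q - q^2 + q^3.
Iterating the recurrence: a_0,…,a_{8} = 3, -2, 1, -2, -3, -12, -37, -120, -385.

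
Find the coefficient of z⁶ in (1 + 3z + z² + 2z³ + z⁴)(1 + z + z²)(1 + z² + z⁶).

(1 + 3z + z² + 2z³ + z⁴) has coefficients 1,3,1,2,1 for degrees 0…4.
(1 + z + z²) has coefficients 1,1,1,0,0,0,0 for degrees 0…6.
Finally multiplying by (1 + z² + z⁶), the product of all factors after the first has coefficients 1,1,2,1,1,0,1 for degrees 0…6.
[z⁶] = 1·1 + 3·0 + 1·1 + 2·1 + 1·2 = 6.

6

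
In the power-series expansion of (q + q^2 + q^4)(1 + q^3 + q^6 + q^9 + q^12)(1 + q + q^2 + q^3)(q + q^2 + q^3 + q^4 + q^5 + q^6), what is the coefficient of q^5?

(q + q^2 + q^4) has coefficients 0,1,1,0,1 for degrees 0…4.
(1 + q^3 + q^6 + q^9 + q^12) has coefficients 1,0,0,1,0,0 for degrees 0…5.
Multiplying by (1 + q + q^2 + q^3) gives running coefficients 1,1,1,2,1,1 for degrees 0…5.
Finally multiplying by (q + q^2 + q^3 + q^4 + q^5 + q^6), the product of all factors after the first has coefficients 0,1,2,3,5,6 for degrees 0…5.
[q^5] = 1·5 + 1·3 + 1·1 = 9.

9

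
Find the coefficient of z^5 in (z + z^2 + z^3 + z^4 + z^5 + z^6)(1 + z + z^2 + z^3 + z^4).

(z + z^2 + z^3 + z^4 + z^5 + z^6) has coefficients 0,1,1,1,1,1 for degrees 0…5.
(1 + z + z^2 + z^3 + z^4) has coefficients 1,1,1,1,1,0 for degrees 0…5.
[z^5] = 1·1 + 1·1 + 1·1 + 1·1 + 1·1 = 5.

5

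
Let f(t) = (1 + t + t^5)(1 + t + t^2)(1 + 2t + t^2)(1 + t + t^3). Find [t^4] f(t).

(1 + t + t^5) has coefficients 1,1,0,0,0 for degrees 0…4.
(1 + t + t^2) has coefficients 1,1,1,0,0 for degrees 0…4.
Multiplying by (1 + 2t + t^2) gives running coefficients 1,3,4,3,1 for degrees 0…4.
Finally multiplying by (1 + t + t^3), the product of all factors after the first has coefficients 1,4,7,8,7 for degrees 0…4.
[t^4] = 1·7 + 1·8 = 15.

15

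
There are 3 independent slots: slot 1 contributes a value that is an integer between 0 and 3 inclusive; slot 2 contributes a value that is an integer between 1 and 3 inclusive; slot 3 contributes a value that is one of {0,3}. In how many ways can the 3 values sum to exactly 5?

4

The generating function for the choices is (1 + y + y² + y³)·(y + y² + y³)·(1 + y³); the count is [y⁵].
(1 + y + y² + y³) has coefficients 1,1,1,1 for degrees 0…3.
(y + y² + y³) has coefficients 0,1,1,1,0,0 for degrees 0…5.
Finally multiplying by (1 + y³), the product of all factors after the first has coefficients 0,1,1,1,1,1 for degrees 0…5.
[y⁵] = 1·1 + 1·1 + 1·1 + 1·1 = 4.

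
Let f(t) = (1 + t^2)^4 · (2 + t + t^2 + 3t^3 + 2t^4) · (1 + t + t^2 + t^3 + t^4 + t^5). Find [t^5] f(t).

(1 + t^2)^4 has coefficients 1,0,4,0,6,0 for degrees 0…5.
(2 + t + t^2 + 3t^3 + 2t^4) has coefficients 2,1,1,3,2,0 for degrees 0…5.
Finally multiplying by (1 + t + t^2 + t^3 + t^4 + t^5), the product of all factors after the first has coefficients 2,3,4,7,9,9 for degrees 0…5.
[t^5] = 1·9 + 4·7 + 6·3 = 55.

55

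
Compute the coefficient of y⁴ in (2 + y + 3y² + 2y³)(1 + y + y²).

(2 + y + 3y² + 2y³) has coefficients 2,1,3,2 for degrees 0…3.
(1 + y + y²) has coefficients 1,1,1,0,0 for degrees 0…4.
[y⁴] = 2·0 + 1·0 + 3·1 + 2·1 = 5.

5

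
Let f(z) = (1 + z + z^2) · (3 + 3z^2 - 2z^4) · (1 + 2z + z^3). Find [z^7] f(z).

(1 + z + z^2) has coefficients 1,1,1 for degrees 0…2.
(3 + 3z^2 - 2z^4) has coefficients 3,0,3,0,-2,0,0,0 for degrees 0…7.
Finally multiplying by (1 + 2z + z^3), the product of all factors after the first has coefficients 3,6,3,9,-2,-1,0,-2 for degrees 0…7.
[z^7] = 1·(-2) + 1·0 + 1·(-1) = -3.

-3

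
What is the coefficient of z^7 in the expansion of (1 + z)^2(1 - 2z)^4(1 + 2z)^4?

-512

(1 + z)^2 has coefficients 1,2,1 for degrees 0…2.
(1 - 2z)^4 has coefficients 1,-8,24,-32,16,0,0,0 for degrees 0…7.
Finally multiplying by (1 + 2z)^4, the product of all factors after the first has coefficients 1,0,-16,0,96,0,-256,0 for degrees 0…7.
[z^7] = 1·0 + 2·(-256) + 1·0 = -512.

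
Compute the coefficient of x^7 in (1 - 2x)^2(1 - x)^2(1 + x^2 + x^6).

(1 - 2x)^2 has coefficients 1,-4,4 for degrees 0…2.
(1 - x)^2 has coefficients 1,-2,1,0,0,0,0,0 for degrees 0…7.
Finally multiplying by (1 + x^2 + x^6), the product of all factors after the first has coefficients 1,-2,2,-2,1,0,1,-2 for degrees 0…7.
[x^7] = 1·(-2) − 4·1 + 4·0 = -6.

-6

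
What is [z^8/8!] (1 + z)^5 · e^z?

19081

The EGF product rule gives c_8 = Σ_{k_1+k_2=8} C(8; k_1,k_2) · ∏ g_i(k_i), where (1+z)^5 gives the falling factorial (5)_k; e^z gives (1)^k.
g_1(k) for k = 0…8: 1, 5, 20, 60, 120, 120, 0, 0, 0.
g_2(k) for k = 0…8: 1, 1, 1, 1, 1, 1, 1, 1, 1.
c_8 = Σ_k C(8,k)·g_1(k)·g_2(8−k) = 1·1·1 + 8·5·1 + 28·20·1 + 56·60·1 + 70·120·1 + 56·120·1 = 1 + 40 + 560 + 3360 + 8400 + 6720 = 19081.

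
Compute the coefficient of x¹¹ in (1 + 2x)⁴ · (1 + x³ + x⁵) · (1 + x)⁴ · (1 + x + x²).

1289

(1 + 2x)⁴ has coefficients 1,8,24,32,16 for degrees 0…4.
(1 + x³ + x⁵) has coefficients 1,0,0,1,0,1,0,0,0,0,0,0 for degrees 0…11.
Multiplying by (1 + x)⁴ gives running coefficients 1,4,6,5,5,7,8,7,4,1,0,0 for degrees 0…11.
Finally multiplying by (1 + x + x²), the product of all factors after the first has coefficients 1,5,11,15,16,17,20,22,19,12,5,1 for degrees 0…11.
[x¹¹] = 1·1 + 8·5 + 24·12 + 32·19 + 16·22 = 1289.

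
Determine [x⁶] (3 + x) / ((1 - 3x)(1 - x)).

Partial fractions give a closed form: a_n = (5)·3^n + (-2)·1^n.
At n = 6: a_6 = 3643.

3643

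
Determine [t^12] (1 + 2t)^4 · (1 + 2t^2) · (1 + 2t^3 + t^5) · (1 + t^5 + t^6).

290

(1 + 2t)^4 has coefficients 1,8,24,32,16 for degrees 0…4.
(1 + 2t^2) has coefficients 1,0,2,0,0,0,0,0,0,0,0,0,0 for degrees 0…12.
Multiplying by (1 + 2t^3 + t^5) gives running coefficients 1,0,2,2,0,5,0,2,0,0,0,0,0 for degrees 0…12.
Finally multiplying by (1 + t^5 + t^6), the product of all factors after the first has coefficients 1,0,2,2,0,6,1,4,4,2,5,5,2 for degrees 0…12.
[t^12] = 1·2 + 8·5 + 24·5 + 32·2 + 16·4 = 290.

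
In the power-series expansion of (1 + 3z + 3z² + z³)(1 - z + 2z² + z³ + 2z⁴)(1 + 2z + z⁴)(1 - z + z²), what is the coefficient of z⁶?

(1 + 3z + 3z² + z³) has coefficients 1,3,3,1 for degrees 0…3.
(1 - z + 2z² + z³ + 2z⁴) has coefficients 1,-1,2,1,2,0,0 for degrees 0…6.
Multiplying by (1 + 2z + z⁴) gives running coefficients 1,1,0,5,5,3,2 for degrees 0…6.
Finally multiplying by (1 - z + z²), the product of all factors after the first has coefficients 1,0,0,6,0,3,4 for degrees 0…6.
[z⁶] = 1·4 + 3·3 + 3·0 + 1·6 = 19.

19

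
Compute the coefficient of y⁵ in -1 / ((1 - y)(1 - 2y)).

-63

Partial fractions give a closed form: a_n = (1)·1^n + (-2)·2^n.
At n = 5: a_5 = -63.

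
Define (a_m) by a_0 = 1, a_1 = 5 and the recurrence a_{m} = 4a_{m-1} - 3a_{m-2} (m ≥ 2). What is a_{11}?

The ordinary generating function has denominator 1 - 4x + 3x^2.
Iterating the recurrence: a_0,…,a_{11} = 1, 5, 17, 53, 161, 485, 1457, 4373, 13121, 39365, 118097, 354293.

354293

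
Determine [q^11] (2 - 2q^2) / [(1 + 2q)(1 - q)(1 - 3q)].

282616

The denominator gives the recurrence a_n = 2a_(n−1) + 5a_(n−2) − 6a_(n−3) for n ≥ 3; the numerator fixes a_0 = 2, a_1 = 4, a_2 = 16.
Iterating: 2, 4, 16, 40, 136, 376, 1192, 3448, 10600, 31288, 94888, 282616, so a_11 = 282616.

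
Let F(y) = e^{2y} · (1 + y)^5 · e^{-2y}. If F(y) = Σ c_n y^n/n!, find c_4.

The EGF product rule gives c_4 = Σ_{k_1+k_2+k_3=4} C(4; k_1,k_2,k_3) · ∏ g_i(k_i), where e^{2y} gives (2)^k; (1+y)^5 gives the falling factorial (5)_k; e^{-2y} gives (-2)^k.
g_1(k) for k = 0…4: 1, 2, 4, 8, 16.
g_2(k) for k = 0…4: 1, 5, 20, 60, 120.
g_3(k) for k = 0…4: 1, -2, 4, -8, 16.
First combine the last two factors: h(k) = Σ_j C(k,j)·g_2(j)·g_3(k−j) for k = 0…4: 1, 3, 4, -8, -24.
c_4 = Σ_k C(4,k)·g_1(k)·h(4−k) = 1·1·(-24) + 4·2·(-8) + 6·4·4 + 4·8·3 + 1·16·1 = −24 − 64 + 96 + 96 + 16 = 120.

120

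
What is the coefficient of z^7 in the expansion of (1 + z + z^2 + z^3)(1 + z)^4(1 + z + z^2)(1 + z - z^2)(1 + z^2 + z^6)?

(1 + z + z^2 + z^3) has coefficients 1,1,1,1 for degrees 0…3.
(1 + z)^4 has coefficients 1,4,6,4,1,0,0,0 for degrees 0…7.
Multiplying by (1 + z + z^2) gives running coefficients 1,5,11,14,11,5,1,0 for degrees 0…7.
Multiplying by (1 + z - z^2) gives running coefficients 1,6,15,20,14,2,-5,-4 for degrees 0…7.
Finally multiplying by (1 + z^2 + z^6), the product of all factors after the first has coefficients 1,6,16,26,29,22,10,4 for degrees 0…7.
[z^7] = 1·4 + 1·10 + 1·22 + 1·29 = 65.

65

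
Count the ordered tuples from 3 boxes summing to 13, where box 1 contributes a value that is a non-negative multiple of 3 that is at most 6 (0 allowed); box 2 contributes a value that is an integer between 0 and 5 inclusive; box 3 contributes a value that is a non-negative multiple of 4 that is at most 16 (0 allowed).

The generating function for the choices is (1 + q³ + q⁶)·(1 + q + q² + q³ + q⁴ + q⁵)·(1 + q⁴ + q⁸ + q¹² + q¹⁶); the count is [q¹³].
(1 + q³ + q⁶) has coefficients 1,0,0,1,0,0,1 for degrees 0…6.
(1 + q + q² + q³ + q⁴ + q⁵) has coefficients 1,1,1,1,1,1,0,0,0,0,0,0,0,0 for degrees 0…13.
Finally multiplying by (1 + q⁴ + q⁸ + q¹² + q¹⁶), the product of all factors after the first has coefficients 1,1,1,1,2,2,1,1,2,2,1,1,2,2 for degrees 0…13.
[q¹³] = 1·2 + 1·1 + 1·1 = 4.

4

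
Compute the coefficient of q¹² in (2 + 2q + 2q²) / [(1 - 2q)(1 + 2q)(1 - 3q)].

The denominator gives the recurrence a_n = 3a_(n−1) + 4a_(n−2) − 12a_(n−3) for n ≥ 3; the numerator fixes a_0 = 2, a_1 = 8, a_2 = 34.
Iterating: 2, 8, 34, 110, 370, 1142, 3586, 10886, 33298, 100406, 303778, 913382, 2750386, so a_12 = 2750386.

2750386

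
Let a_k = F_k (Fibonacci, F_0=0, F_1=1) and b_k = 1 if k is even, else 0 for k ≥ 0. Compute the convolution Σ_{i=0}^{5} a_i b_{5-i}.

8

This is [x^5] in the product of the two ordinary generating functions.
Σ = 0·0 + 1·1 + 1·0 + 2·1 + 3·0 + 5·1 = 8.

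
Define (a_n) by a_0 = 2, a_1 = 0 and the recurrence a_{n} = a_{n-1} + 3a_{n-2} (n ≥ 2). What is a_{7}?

The ordinary generating function has denominator 1 - x - 3x^2.
Iterating the recurrence: a_0,…,a_{7} = 2, 0, 6, 6, 24, 42, 114, 240.

240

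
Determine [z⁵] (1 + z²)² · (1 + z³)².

(1 + z²)² has coefficients 1,0,2,0,1 for degrees 0…4.
(1 + z³)² has coefficients 1,0,0,2,0,0 for degrees 0…5.
[z⁵] = 1·0 + 2·2 + 1·0 = 4.

4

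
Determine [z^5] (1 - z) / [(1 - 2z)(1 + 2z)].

-16

Partial fractions give a closed form: a_n = (1/4)·2^n + (3/4)·(-2)^n.
At n = 5: a_5 = -16.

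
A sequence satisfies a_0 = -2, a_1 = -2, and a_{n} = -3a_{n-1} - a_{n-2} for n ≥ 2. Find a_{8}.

2728

The ordinary generating function has denominator 1 + 3y + y^2.
Iterating the recurrence: a_0,…,a_{8} = -2, -2, 8, -22, 58, -152, 398, -1042, 2728.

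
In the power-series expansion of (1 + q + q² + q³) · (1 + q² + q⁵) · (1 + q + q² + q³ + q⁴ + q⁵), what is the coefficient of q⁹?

6

(1 + q + q² + q³) has coefficients 1,1,1,1 for degrees 0…3.
(1 + q² + q⁵) has coefficients 1,0,1,0,0,1,0,0,0,0 for degrees 0…9.
Finally multiplying by (1 + q + q² + q³ + q⁴ + q⁵), the product of all factors after the first has coefficients 1,1,2,2,2,3,2,2,1,1 for degrees 0…9.
[q⁹] = 1·1 + 1·1 + 1·2 + 1·2 = 6.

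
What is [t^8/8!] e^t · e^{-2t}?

1

The EGF product rule gives c_8 = Σ_{k_1+k_2=8} C(8; k_1,k_2) · ∏ g_i(k_i), where e^t gives (1)^k; e^{-2t} gives (-2)^k.
g_1(k) for k = 0…8: 1, 1, 1, 1, 1, 1, 1, 1, 1.
g_2(k) for k = 0…8: 1, -2, 4, -8, 16, -32, 64, -128, 256.
c_8 = Σ_k C(8,k)·g_1(k)·g_2(8−k) = 1·1·256 + 8·1·(-128) + 28·1·64 + 56·1·(-32) + 70·1·16 + 56·1·(-8) + 28·1·4 + 8·1·(-2) + 1·1·1 = 256 − 1024 + 1792 − 1792 + 1120 − 448 + 112 − 16 + 1 = 1.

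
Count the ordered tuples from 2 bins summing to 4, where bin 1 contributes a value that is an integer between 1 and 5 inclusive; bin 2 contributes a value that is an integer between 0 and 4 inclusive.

The generating function for the choices is (z + z² + z³ + z⁴ + z⁵)·(1 + z + z² + z³ + z⁴); the count is [z⁴].
(z + z² + z³ + z⁴ + z⁵) has coefficients 0,1,1,1,1 for degrees 0…4.
(1 + z + z² + z³ + z⁴) has coefficients 1,1,1,1,1 for degrees 0…4.
[z⁴] = 1·1 + 1·1 + 1·1 + 1·1 = 4.

4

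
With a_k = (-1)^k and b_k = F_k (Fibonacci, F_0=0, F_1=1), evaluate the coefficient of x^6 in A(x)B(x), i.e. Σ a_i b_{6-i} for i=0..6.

This is [x^6] in the product of the two ordinary generating functions.
Σ = 1·8 − 1·5 + 1·3 − 1·2 + 1·1 − 1·1 + 1·0 = 4.

4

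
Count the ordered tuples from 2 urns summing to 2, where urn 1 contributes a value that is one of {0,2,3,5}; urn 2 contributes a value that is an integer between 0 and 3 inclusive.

The generating function for the choices is (1 + y^2 + y^3 + y^5)·(1 + y + y^2 + y^3); the count is [y^2].
(1 + y^2 + y^3 + y^5) has coefficients 1,0,1 for degrees 0…2.
(1 + y + y^2 + y^3) has coefficients 1,1,1 for degrees 0…2.
[y^2] = 1·1 + 1·1 = 2.

2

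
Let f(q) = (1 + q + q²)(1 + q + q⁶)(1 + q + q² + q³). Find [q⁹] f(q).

3

(1 + q + q²) has coefficients 1,1,1 for degrees 0…2.
(1 + q + q⁶) has coefficients 1,1,0,0,0,0,1,0,0,0 for degrees 0…9.
Finally multiplying by (1 + q + q² + q³), the product of all factors after the first has coefficients 1,2,2,2,1,0,1,1,1,1 for degrees 0…9.
[q⁹] = 1·1 + 1·1 + 1·1 = 3.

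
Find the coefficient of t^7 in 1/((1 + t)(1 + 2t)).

Partial fractions give a closed form: a_n = (-1)·(-1)^n + (2)·(-2)^n.
At n = 7: a_7 = -255.

-255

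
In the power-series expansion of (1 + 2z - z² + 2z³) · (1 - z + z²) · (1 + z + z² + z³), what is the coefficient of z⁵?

2

(1 + 2z - z² + 2z³) has coefficients 1,2,-1,2 for degrees 0…3.
(1 - z + z²) has coefficients 1,-1,1,0,0,0 for degrees 0…5.
Finally multiplying by (1 + z + z² + z³), the product of all factors after the first has coefficients 1,0,1,1,0,1 for degrees 0…5.
[z⁵] = 1·1 + 2·0 − 1·1 + 2·1 = 2.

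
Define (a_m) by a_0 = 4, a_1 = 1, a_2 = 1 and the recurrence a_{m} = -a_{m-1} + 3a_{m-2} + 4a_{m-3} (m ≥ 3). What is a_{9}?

The ordinary generating function has denominator 1 + z - 3z^2 - 4z^3.
Iterating the recurrence: a_0,…,a_{9} = 4, 1, 1, 18, -11, 69, -30, 193, -7, 466.

466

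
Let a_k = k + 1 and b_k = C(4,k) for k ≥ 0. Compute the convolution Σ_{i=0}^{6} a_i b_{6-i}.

80

Write out a_i and b_{6-i} for i = 0,…,6 and sum the products.
Σ = 1·0 + 2·0 + 3·1 + 4·4 + 5·6 + 6·4 + 7·1 = 80.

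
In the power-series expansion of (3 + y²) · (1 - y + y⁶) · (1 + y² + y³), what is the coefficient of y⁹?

(3 + y²) has coefficients 3,0,1 for degrees 0…2.
(1 - y + y⁶) has coefficients 1,-1,0,0,0,0,1,0,0,0 for degrees 0…9.
Finally multiplying by (1 + y² + y³), the product of all factors after the first has coefficients 1,-1,1,0,-1,0,1,0,1,1 for degrees 0…9.
[y⁹] = 3·1 + 1·0 = 3.

3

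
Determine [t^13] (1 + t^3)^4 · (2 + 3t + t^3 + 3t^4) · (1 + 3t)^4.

4461

(1 + t^3)^4 has coefficients 1,0,0,4,0,0,6,0,0,4,0,0,1 for degrees 0…12.
(2 + 3t + t^3 + 3t^4) has coefficients 2,3,0,1,3,0,0,0,0,0,0,0,0,0 for degrees 0…13.
Finally multiplying by (1 + 3t)^4, the product of all factors after the first has coefficients 2,27,144,379,501,333,270,405,243,0,0,0,0,0 for degrees 0…13.
[t^13] = 1·0 + 4·0 + 6·405 + 4·501 + 1·27 = 4461.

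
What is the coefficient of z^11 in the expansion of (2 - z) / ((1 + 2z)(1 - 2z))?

The denominator gives the recurrence a_n = 4a_(n−2) for n ≥ 3; the numerator fixes a_0 = 2, a_1 = -1, a_2 = 8.
Iterating: 2, -1, 8, -4, 32, -16, 128, -64, 512, -256, 2048, -1024, so a_11 = -1024.

-1024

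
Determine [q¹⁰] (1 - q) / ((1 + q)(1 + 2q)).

3070

Partial fractions give a closed form: a_n = (-2)·(-1)^n + (3)·(-2)^n.
At n = 10: a_10 = 3070.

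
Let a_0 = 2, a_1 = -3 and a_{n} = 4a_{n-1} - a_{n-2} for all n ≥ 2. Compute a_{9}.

The ordinary generating function has denominator 1 - 4t + t^2.
Iterating the recurrence: a_0,…,a_{9} = 2, -3, -14, -53, -198, -739, -2758, -10293, -38414, -143363.

-143363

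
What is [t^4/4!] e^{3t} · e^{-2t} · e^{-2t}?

1

The EGF product rule gives c_4 = Σ_{k_1+k_2+k_3=4} C(4; k_1,k_2,k_3) · ∏ g_i(k_i), where e^{3t} gives (3)^k; e^{-2t} gives (-2)^k; e^{-2t} gives (-2)^k.
g_1(k) for k = 0…4: 1, 3, 9, 27, 81.
g_2(k) for k = 0…4: 1, -2, 4, -8, 16.
g_3(k) for k = 0…4: 1, -2, 4, -8, 16.
First combine the last two factors: h(k) = Σ_j C(k,j)·g_2(j)·g_3(k−j) for k = 0…4: 1, -4, 16, -64, 256.
c_4 = Σ_k C(4,k)·g_1(k)·h(4−k) = 1·1·256 + 4·3·(-64) + 6·9·16 + 4·27·(-4) + 1·81·1 = 256 − 768 + 864 − 432 + 81 = 1.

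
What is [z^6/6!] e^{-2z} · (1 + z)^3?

The EGF product rule gives c_6 = Σ_{k_1+k_2=6} C(6; k_1,k_2) · ∏ g_i(k_i), where e^{-2z} gives (-2)^k; (1+z)^3 gives the falling factorial (3)_k.
g_1(k) for k = 0…6: 1, -2, 4, -8, 16, -32, 64.
g_2(k) for k = 0…6: 1, 3, 6, 6, 0, 0, 0.
c_6 = Σ_k C(6,k)·g_1(k)·g_2(6−k) = 20·(-8)·6 + 15·16·6 + 6·(-32)·3 + 1·64·1 = −960 + 1440 − 576 + 64 = -32.

-32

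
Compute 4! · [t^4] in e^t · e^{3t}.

The EGF product rule gives c_4 = Σ_{k_1+k_2=4} C(4; k_1,k_2) · ∏ g_i(k_i), where e^t gives (1)^k; e^{3t} gives (3)^k.
g_1(k) for k = 0…4: 1, 1, 1, 1, 1.
g_2(k) for k = 0…4: 1, 3, 9, 27, 81.
c_4 = Σ_k C(4,k)·g_1(k)·g_2(4−k) = 1·1·81 + 4·1·27 + 6·1·9 + 4·1·3 + 1·1·1 = 81 + 108 + 54 + 12 + 1 = 256.

256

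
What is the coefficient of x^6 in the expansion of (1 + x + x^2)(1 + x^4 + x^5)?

(1 + x + x^2) has coefficients 1,1,1 for degrees 0…2.
(1 + x^4 + x^5) has coefficients 1,0,0,0,1,1,0 for degrees 0…6.
[x^6] = 1·0 + 1·1 + 1·1 = 2.

2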